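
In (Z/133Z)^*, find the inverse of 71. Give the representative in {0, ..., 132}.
Apply the extended Euclidean algorithm to (133, 71), tracking rows (r, s, t) with s·133 + t·71 = r. Each division r_prev = q·r_cur + r_new produces the new row as (previous row) − q·(current row):
  row A: (133, 1, 0)   [1·133 + 0·71 = 133]
  row B: (71, 0, 1)   [0·133 + 1·71 = 71]
  133 = 1·71 + 62   → row C = row A − 1·row B = (62, 1, −1)   [check: 1·133 − 1·71 = 62]
  71 = 1·62 + 9   → row D = row B − 1·row C = (9, −1, 2)   [check: −1·133 + 2·71 = 9]
  62 = 6·9 + 8   → row E = row C − 6·row D = (8, 7, −13)   [check: 7·133 − 13·71 = 8]
  9 = 1·8 + 1   → row F = row D − 1·row E = (1, −8, 15)   [check: −8·133 + 15·71 = 1]
  8 = 8·1 + 0   → remainder 0, stop. gcd = 1 (last nonzero row F).
The gcd is 1, so 71 is invertible mod 133. The last nonzero row gives −8·133 + 15·71 = 1, so t = 15. So 71^(−1) ≡ 15 (mod 133). Verify: 71 · 15 = 1065 ≡ 1 (mod 133). ✓

Final answer: 71^(−1) ≡ 15 (mod 133)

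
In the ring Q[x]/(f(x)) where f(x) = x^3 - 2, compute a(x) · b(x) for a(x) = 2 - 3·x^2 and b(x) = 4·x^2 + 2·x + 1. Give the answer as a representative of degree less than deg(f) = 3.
First multiply in Q[x] without reducing: a · b = -12·x^4 - 6·x^3 + 5·x^2 + 4·x + 2. Now divide by f(x) = x^3 - 2, eliminating the leading term at each step:
  leading term -12·x^4: subtract (-12·x)·f(x) = -12·x^4 + 24·x, leaving -6·x^3 + 5·x^2 - 20·x + 2
  leading term -6·x^3: subtract (-6)·f(x) = 12 - 6·x^3, leaving 5·x^2 - 20·x - 10
The degree is now < 3, so this is the remainder. Hence a · b ≡ 5·x^2 - 20·x - 10 in Q[x]/(f).

Final answer: a · b ≡ 5·x^2 - 20·x - 10 (mod f(x))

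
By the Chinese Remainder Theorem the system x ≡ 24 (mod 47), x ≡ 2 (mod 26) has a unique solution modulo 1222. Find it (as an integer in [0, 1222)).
The moduli 47, 26 are pairwise coprime, so by the CRT there is a unique solution mod 47·26 = 1222.
Solve by successive substitution. Start with x ≡ 24 (mod 47).
  Combine with x ≡ 2 (mod 26): write x = 24 + 47·t and require 24 + 47·t ≡ 2 (mod 26), i.e. 47·t ≡ 2 − 24 ≡ 4 (mod 26). Since 47^(−1) ≡ 5 (mod 26) (47 ≡ 21 (mod 26)), t ≡ 5·4 ≡ 20 (mod 26). So x ≡ 24 + 47·20 = 964 (mod 1222).
Unique solution in [0, 1222): x = 964.

Final answer: x ≡ 964 (mod 1222); the representative in [0, 1222) is 964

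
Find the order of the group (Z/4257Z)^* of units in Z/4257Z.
(Z/4257Z)^* consists of the classes a with gcd(a, 4257) = 1, so its order is φ(4257). φ is multiplicative, with φ(p^e) = p^e − p^(e−1). Factorise 4257 = 3^2 · 11 · 43. Then
  φ(4257) = (3^2 − 3^1) · (11 − 1) · (43 − 1) = 6 · 10 · 42 = 2520.
Thus |(Z/4257Z)^*| = 2520.

Final answer: |(Z/4257Z)^*| = 2520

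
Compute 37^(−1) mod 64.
Apply the extended Euclidean algorithm to (64, 37), tracking rows (r, s, t) with s·64 + t·37 = r. Each division r_prev = q·r_cur + r_new produces the new row as (previous row) − q·(current row):
  row A: (64, 1, 0)   [1·64 + 0·37 = 64]
  row B: (37, 0, 1)   [0·64 + 1·37 = 37]
  64 = 1·37 + 27   → row C = row A − 1·row B = (27, 1, −1)   [check: 1·64 − 1·37 = 27]
  37 = 1·27 + 10   → row D = row B − 1·row C = (10, −1, 2)   [check: −1·64 + 2·37 = 10]
  27 = 2·10 + 7   → row E = row C − 2·row D = (7, 3, −5)   [check: 3·64 − 5·37 = 7]
  10 = 1·7 + 3   → row F = row D − 1·row E = (3, −4, 7)   [check: −4·64 + 7·37 = 3]
  7 = 2·3 + 1   → row G = row E − 2·row F = (1, 11, −19)   [check: 11·64 − 19·37 = 1]
  3 = 3·1 + 0   → remainder 0, stop. gcd = 1 (last nonzero row G).
The gcd is 1, so 37 is invertible mod 64. The last nonzero row gives 11·64 − 19·37 = 1, so t = −19. So 37^(−1) ≡ −19 ≡ 45 (mod 64). Verify: 37 · 45 = 1665 ≡ 1 (mod 64). ✓

Final answer: 37^(−1) ≡ 45 (mod 64)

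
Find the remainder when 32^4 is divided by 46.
6

Use repeated squaring. Binary(4) = 100. Walk through the bits of the exponent 4 left-to-right: at each bit after the leading one, square the running value, then multiply by 32 if the bit is 1 (always reducing mod 46):
  bit 1 = 1 (leading): start with 32.
  bit 2 = 0: square 32^2 = 1024 ≡ 12 (mod 46).
  bit 3 = 0: square 12^2 = 144 ≡ 6 (mod 46).
Final value: 32^4 ≡ 6 (mod 46).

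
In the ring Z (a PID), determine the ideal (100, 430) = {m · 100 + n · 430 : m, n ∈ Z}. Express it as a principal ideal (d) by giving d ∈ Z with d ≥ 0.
(100, 430) = (10); d = 10

In the PID Z, (a, b) is generated by gcd(a, b). Compute gcd(430, 100) with the extended Euclidean algorithm, tracking rows (r, s, t) with s·430 + t·100 = r:
  row A: (430, 1, 0)   [1·430 + 0·100 = 430]
  row B: (100, 0, 1)   [0·430 + 1·100 = 100]
  430 = 4·100 + 30   → row C = row A − 4·row B = (30, 1, −4)   [check: 1·430 − 4·100 = 30]
  100 = 3·30 + 10   → row D = row B − 3·row C = (10, −3, 13)   [check: −3·430 + 13·100 = 10]
  30 = 3·10 + 0   → remainder 0, stop. gcd = 10 (last nonzero row D).
So gcd(100, 430) = 10, with Bézout identity −3·430 + 13·100 = 10. Containment (⊇): the Bézout identity exhibits 10 as an element of (100, 430), giving (10) ⊆ (100, 430). Containment (⊆): since 10 | 100 and 10 | 430 (100 = 10·10, 430 = 10·43), every Z-linear combination of 100 and 430 is divisible by 10, so (100, 430) ⊆ (10). Therefore (100, 430) = (10), d = 10.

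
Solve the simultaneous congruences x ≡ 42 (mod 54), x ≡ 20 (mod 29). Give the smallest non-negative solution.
The moduli 54, 29 are pairwise coprime, so by the CRT there is a unique solution mod 54·29 = 1566.
Solve by successive substitution. Start with x ≡ 42 (mod 54).
  Combine with x ≡ 20 (mod 29): write x = 42 + 54·t and require 42 + 54·t ≡ 20 (mod 29), i.e. 54·t ≡ 20 − 42 ≡ 7 (mod 29). Since 54^(−1) ≡ 7 (mod 29) (54 ≡ 25 (mod 29)), t ≡ 7·7 ≡ 20 (mod 29). So x ≡ 42 + 54·20 = 1122 (mod 1566).
Unique solution in [0, 1566): x = 1122.

Final answer: x ≡ 1122 (mod 1566); the representative in [0, 1566) is 1122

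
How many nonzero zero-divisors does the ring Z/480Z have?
In Z/480Z each nonzero element is either a unit (gcd with 480 is 1) or a zero-divisor (gcd > 1). The number of units is φ(480): factorise 480 = 2^5 · 3 · 5, so φ(480) = (2^5 − 2^4) · (3 − 1) · (5 − 1) = 16 · 2 · 4 = 128. The nonzero elements number 480 − 1 = 479. Hence the nonzero zero-divisors number 479 − 128 = 351.

Final answer: Z/480Z has 351 nonzero zero-divisors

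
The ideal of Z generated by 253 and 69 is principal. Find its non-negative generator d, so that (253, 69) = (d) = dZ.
(253, 69) = (23); d = 23

In the PID Z, (a, b) is generated by gcd(a, b). Compute gcd(253, 69) with the extended Euclidean algorithm, tracking rows (r, s, t) with s·253 + t·69 = r:
  row A: (253, 1, 0)   [1·253 + 0·69 = 253]
  row B: (69, 0, 1)   [0·253 + 1·69 = 69]
  253 = 3·69 + 46   → row C = row A − 3·row B = (46, 1, −3)   [check: 1·253 − 3·69 = 46]
  69 = 1·46 + 23   → row D = row B − 1·row C = (23, −1, 4)   [check: −1·253 + 4·69 = 23]
  46 = 2·23 + 0   → remainder 0, stop. gcd = 23 (last nonzero row D).
So gcd(253, 69) = 23, with Bézout identity −1·253 + 4·69 = 23. Containment (⊇): the Bézout identity exhibits 23 as an element of (253, 69), giving (23) ⊆ (253, 69). Containment (⊆): since 23 | 253 and 23 | 69 (253 = 23·11, 69 = 23·3), every Z-linear combination of 253 and 69 is divisible by 23, so (253, 69) ⊆ (23). Therefore (253, 69) = (23), d = 23.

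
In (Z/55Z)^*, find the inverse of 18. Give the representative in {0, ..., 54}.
18^(−1) ≡ 52 (mod 55)

Apply the extended Euclidean algorithm to (55, 18), tracking rows (r, s, t) with s·55 + t·18 = r. Each division r_prev = q·r_cur + r_new produces the new row as (previous row) − q·(current row):
  row A: (55, 1, 0)   [1·55 + 0·18 = 55]
  row B: (18, 0, 1)   [0·55 + 1·18 = 18]
  55 = 3·18 + 1   → row C = row A − 3·row B = (1, 1, −3)   [check: 1·55 − 3·18 = 1]
  18 = 18·1 + 0   → remainder 0, stop. gcd = 1 (last nonzero row C).
The gcd is 1, so 18 is invertible mod 55. The last nonzero row gives 1·55 − 3·18 = 1, so t = −3. So 18^(−1) ≡ −3 ≡ 52 (mod 55). Verify: 18 · 52 = 936 ≡ 1 (mod 55). ✓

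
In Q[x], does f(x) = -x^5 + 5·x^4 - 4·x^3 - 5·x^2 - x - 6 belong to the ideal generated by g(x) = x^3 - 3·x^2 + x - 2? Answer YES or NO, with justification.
YES

In Q[x] the ideal (g) consists of all multiples of g, so f ∈ (g) iff g | f, i.e. iff the remainder of f on division by g is 0. Divide f by g (g is monic, so eliminate the leading term of the running remainder at each step):
  leading term -x^5: subtract (-x^2)·g(x) = -x^5 + 3·x^4 - x^3 + 2·x^2, leaving 2·x^4 - 3·x^3 - 7·x^2 - x - 6
  leading term 2·x^4: subtract (2·x)·g(x) = 2·x^4 - 6·x^3 + 2·x^2 - 4·x, leaving 3·x^3 - 9·x^2 + 3·x - 6
  leading term 3·x^3: subtract (3)·g(x) = 3·x^3 - 9·x^2 + 3·x - 6, leaving 0
The remainder is 0, so f(x) = g(x) · h(x) with h(x) = -x^2 + 2·x + 3. Hence g | f, i.e. f ∈ (g).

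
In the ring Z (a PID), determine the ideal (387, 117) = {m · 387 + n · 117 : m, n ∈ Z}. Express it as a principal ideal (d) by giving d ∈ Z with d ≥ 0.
In the PID Z, (a, b) is generated by gcd(a, b). Compute gcd(387, 117) with the extended Euclidean algorithm, tracking rows (r, s, t) with s·387 + t·117 = r:
  row A: (387, 1, 0)   [1·387 + 0·117 = 387]
  row B: (117, 0, 1)   [0·387 + 1·117 = 117]
  387 = 3·117 + 36   → row C = row A − 3·row B = (36, 1, −3)   [check: 1·387 − 3·117 = 36]
  117 = 3·36 + 9   → row D = row B − 3·row C = (9, −3, 10)   [check: −3·387 + 10·117 = 9]
  36 = 4·9 + 0   → remainder 0, stop. gcd = 9 (last nonzero row D).
So gcd(387, 117) = 9, with Bézout identity −3·387 + 10·117 = 9. Containment (⊇): the Bézout identity exhibits 9 as an element of (387, 117), giving (9) ⊆ (387, 117). Containment (⊆): since 9 | 387 and 9 | 117 (387 = 9·43, 117 = 9·13), every Z-linear combination of 387 and 117 is divisible by 9, so (387, 117) ⊆ (9). Therefore (387, 117) = (9), d = 9.

Final answer: (387, 117) = (9); d = 9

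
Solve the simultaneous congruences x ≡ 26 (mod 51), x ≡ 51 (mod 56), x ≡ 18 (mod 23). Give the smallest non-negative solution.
The moduli 51, 56, 23 are pairwise coprime, so by the CRT there is a unique solution mod 51·56·23 = 65688.
Solve by successive substitution. Start with x ≡ 26 (mod 51).
  Combine with x ≡ 51 (mod 56): write x = 26 + 51·t and require 26 + 51·t ≡ 51 (mod 56), i.e. 51·t ≡ 51 − 26 ≡ 25 (mod 56). Since 51^(−1) ≡ 11 (mod 56), t ≡ 11·25 ≡ 51 (mod 56). So x ≡ 26 + 51·51 = 2627 (mod 2856).
  Combine with x ≡ 18 (mod 23): write x = 2627 + 2856·t and require 2627 + 2856·t ≡ 18 (mod 23), i.e. 2856·t ≡ 18 − 2627 ≡ 13 (mod 23). Since 2856^(−1) ≡ 6 (mod 23) (2856 ≡ 4 (mod 23)), t ≡ 6·13 ≡ 9 (mod 23). So x ≡ 2627 + 2856·9 = 28331 (mod 65688).
Unique solution in [0, 65688): x = 28331.

Final answer: x ≡ 28331 (mod 65688); the representative in [0, 65688) is 28331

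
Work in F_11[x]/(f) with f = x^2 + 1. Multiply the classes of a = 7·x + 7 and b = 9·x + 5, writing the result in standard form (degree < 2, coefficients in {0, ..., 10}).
Multiply as integer polynomials: a · b = 63·x^2 + 98·x + 35. Reducing coefficients mod 11: a · b ≡ 8·x^2 + 10·x + 2. Now divide by f(x) = x^2 + 1 in F_11[x], eliminating the leading term at each step:
  leading term 8·x^2: subtract (8)·f(x) = 8·x^2 + 8, leaving 10·x + 5 (coefficients mod 11)
The degree is now < 2, so this is the remainder. Hence a · b ≡ 10·x + 5 in F_11[x]/(f).

Final answer: a · b ≡ 10·x + 5 (mod f(x))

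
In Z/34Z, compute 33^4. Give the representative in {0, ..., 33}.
Use repeated squaring. Binary(4) = 100. Walk through the bits of the exponent 4 left-to-right: at each bit after the leading one, square the running value, then multiply by 33 if the bit is 1 (always reducing mod 34):
  bit 1 = 1 (leading): start with 33.
  bit 2 = 0: square 33^2 = 1089 ≡ 1 (mod 34).
  bit 3 = 0: square 1^2 = 1 (mod 34).
Final value: 33^4 ≡ 1 (mod 34).

Final answer: 1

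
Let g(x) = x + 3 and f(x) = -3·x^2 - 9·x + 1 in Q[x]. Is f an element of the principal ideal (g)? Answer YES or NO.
In Q[x] the ideal (g) consists of all multiples of g, so f ∈ (g) iff g | f, i.e. iff the remainder of f on division by g is 0. Divide f by g (g is monic, so eliminate the leading term of the running remainder at each step):
  leading term -3·x^2: subtract (-3·x)·g(x) = -3·x^2 - 9·x, leaving 1
The remainder r(x) = 1 ≠ 0 (and deg r < deg g), so g ∤ f, i.e. f ∉ (g).

Final answer: NO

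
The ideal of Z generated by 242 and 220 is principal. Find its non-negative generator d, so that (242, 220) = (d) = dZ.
(242, 220) = (22); d = 22

In the PID Z, (a, b) is generated by gcd(a, b). Compute gcd(242, 220) with the extended Euclidean algorithm, tracking rows (r, s, t) with s·242 + t·220 = r:
  row A: (242, 1, 0)   [1·242 + 0·220 = 242]
  row B: (220, 0, 1)   [0·242 + 1·220 = 220]
  242 = 1·220 + 22   → row C = row A − 1·row B = (22, 1, −1)   [check: 1·242 − 1·220 = 22]
  220 = 10·22 + 0   → remainder 0, stop. gcd = 22 (last nonzero row C).
So gcd(242, 220) = 22, with Bézout identity 1·242 − 1·220 = 22. Containment (⊇): the Bézout identity exhibits 22 as an element of (242, 220), giving (22) ⊆ (242, 220). Containment (⊆): since 22 | 242 and 22 | 220 (242 = 22·11, 220 = 22·10), every Z-linear combination of 242 and 220 is divisible by 22, so (242, 220) ⊆ (22). Therefore (242, 220) = (22), d = 22.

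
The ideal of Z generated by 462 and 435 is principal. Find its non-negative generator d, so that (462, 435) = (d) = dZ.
In the PID Z, (a, b) is generated by gcd(a, b). Compute gcd(462, 435) with the extended Euclidean algorithm, tracking rows (r, s, t) with s·462 + t·435 = r:
  row A: (462, 1, 0)   [1·462 + 0·435 = 462]
  row B: (435, 0, 1)   [0·462 + 1·435 = 435]
  462 = 1·435 + 27   → row C = row A − 1·row B = (27, 1, −1)   [check: 1·462 − 1·435 = 27]
  435 = 16·27 + 3   → row D = row B − 16·row C = (3, −16, 17)   [check: −16·462 + 17·435 = 3]
  27 = 9·3 + 0   → remainder 0, stop. gcd = 3 (last nonzero row D).
So gcd(462, 435) = 3, with Bézout identity −16·462 + 17·435 = 3. Containment (⊇): the Bézout identity exhibits 3 as an element of (462, 435), giving (3) ⊆ (462, 435). Containment (⊆): since 3 | 462 and 3 | 435 (462 = 3·154, 435 = 3·145), every Z-linear combination of 462 and 435 is divisible by 3, so (462, 435) ⊆ (3). Therefore (462, 435) = (3), d = 3.

Final answer: (462, 435) = (3); d = 3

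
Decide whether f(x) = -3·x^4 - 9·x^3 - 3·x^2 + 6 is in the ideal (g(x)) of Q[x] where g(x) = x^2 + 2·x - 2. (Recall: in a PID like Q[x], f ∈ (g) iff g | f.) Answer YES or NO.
YES

In Q[x] the ideal (g) consists of all multiples of g, so f ∈ (g) iff g | f, i.e. iff the remainder of f on division by g is 0. Divide f by g (g is monic, so eliminate the leading term of the running remainder at each step):
  leading term -3·x^4: subtract (-3·x^2)·g(x) = -3·x^4 - 6·x^3 + 6·x^2, leaving -3·x^3 - 9·x^2 + 6
  leading term -3·x^3: subtract (-3·x)·g(x) = -3·x^3 - 6·x^2 + 6·x, leaving -3·x^2 - 6·x + 6
  leading term -3·x^2: subtract (-3)·g(x) = -3·x^2 - 6·x + 6, leaving 0
The remainder is 0, so f(x) = g(x) · h(x) with h(x) = -3·x^2 - 3·x - 3. Hence g | f, i.e. f ∈ (g).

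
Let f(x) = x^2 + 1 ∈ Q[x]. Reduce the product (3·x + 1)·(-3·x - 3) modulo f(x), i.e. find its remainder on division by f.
a · b ≡ 6 - 12·x (mod f(x))

First multiply in Q[x] without reducing: a · b = -9·x^2 - 12·x - 3. Now divide by f(x) = x^2 + 1, eliminating the leading term at each step:
  leading term -9·x^2: subtract (-9)·f(x) = -9·x^2 - 9, leaving 6 - 12·x
The degree is now < 2, so this is the remainder. Hence a · b ≡ 6 - 12·x in Q[x]/(f).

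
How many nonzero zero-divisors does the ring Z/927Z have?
In Z/927Z each nonzero element is either a unit (gcd with 927 is 1) or a zero-divisor (gcd > 1). The number of units is φ(927): factorise 927 = 3^2 · 103, so φ(927) = (3^2 − 3^1) · (103 − 1) = 6 · 102 = 612. The nonzero elements number 927 − 1 = 926. Hence the nonzero zero-divisors number 926 − 612 = 314.

Final answer: Z/927Z has 314 nonzero zero-divisors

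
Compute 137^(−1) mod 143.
137^(−1) ≡ 119 (mod 143)

Apply the extended Euclidean algorithm to (143, 137), tracking rows (r, s, t) with s·143 + t·137 = r. Each division r_prev = q·r_cur + r_new produces the new row as (previous row) − q·(current row):
  row A: (143, 1, 0)   [1·143 + 0·137 = 143]
  row B: (137, 0, 1)   [0·143 + 1·137 = 137]
  143 = 1·137 + 6   → row C = row A − 1·row B = (6, 1, −1)   [check: 1·143 − 1·137 = 6]
  137 = 22·6 + 5   → row D = row B − 22·row C = (5, −22, 23)   [check: −22·143 + 23·137 = 5]
  6 = 1·5 + 1   → row E = row C − 1·row D = (1, 23, −24)   [check: 23·143 − 24·137 = 1]
  5 = 5·1 + 0   → remainder 0, stop. gcd = 1 (last nonzero row E).
The gcd is 1, so 137 is invertible mod 143. The last nonzero row gives 23·143 − 24·137 = 1, so t = −24. So 137^(−1) ≡ −24 ≡ 119 (mod 143). Verify: 137 · 119 = 16303 ≡ 1 (mod 143). ✓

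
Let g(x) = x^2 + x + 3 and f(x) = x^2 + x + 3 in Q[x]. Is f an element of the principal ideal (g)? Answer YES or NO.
In Q[x] the ideal (g) consists of all multiples of g, so f ∈ (g) iff g | f, i.e. iff the remainder of f on division by g is 0. Divide f by g (g is monic, so eliminate the leading term of the running remainder at each step):
  leading term x^2: subtract (1)·g(x) = x^2 + x + 3, leaving 0
The remainder is 0, so f(x) = g(x) · h(x) with h(x) = 1. Hence g | f, i.e. f ∈ (g).

Final answer: YES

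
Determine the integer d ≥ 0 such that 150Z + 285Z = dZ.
In the PID Z, (a, b) is generated by gcd(a, b). Compute gcd(285, 150) with the extended Euclidean algorithm, tracking rows (r, s, t) with s·285 + t·150 = r:
  row A: (285, 1, 0)   [1·285 + 0·150 = 285]
  row B: (150, 0, 1)   [0·285 + 1·150 = 150]
  285 = 1·150 + 135   → row C = row A − 1·row B = (135, 1, −1)   [check: 1·285 − 1·150 = 135]
  150 = 1·135 + 15   → row D = row B − 1·row C = (15, −1, 2)   [check: −1·285 + 2·150 = 15]
  135 = 9·15 + 0   → remainder 0, stop. gcd = 15 (last nonzero row D).
So gcd(150, 285) = 15, with Bézout identity −1·285 + 2·150 = 15. Containment (⊇): the Bézout identity exhibits 15 as an element of (150, 285), giving (15) ⊆ (150, 285). Containment (⊆): since 15 | 150 and 15 | 285 (150 = 15·10, 285 = 15·19), every Z-linear combination of 150 and 285 is divisible by 15, so (150, 285) ⊆ (15). Therefore (150, 285) = (15), d = 15.

Final answer: (150, 285) = (15); d = 15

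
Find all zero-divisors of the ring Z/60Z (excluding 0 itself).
nonzero zero-divisors of Z/60Z = {2, 3, 4, 5, 6, 8, 9, 10, 12, 14, 15, 16, 18, 20, 21, 22, 24, 25, 26, 27, 28, 30, 32, 33, 34, 35, 36, 38, 39, 40, 42, 44, 45, 46, 48, 50, 51, 52, 54, 55, 56, 57, 58}

An element a ∈ Z/60Z (with a ≠ 0) is a zero-divisor iff gcd(a, 60) > 1 (because a is a unit precisely when gcd(a, n) = 1, and in Z/nZ every nonzero, non-unit element is a zero-divisor). Scan a = 1, ..., 59 and keep those with gcd(a, 60) > 1:
  gcd(2, 60) = 2, gcd(3, 60) = 3, gcd(4, 60) = 4, gcd(5, 60) = 5, gcd(6, 60) = 6, gcd(8, 60) = 4, gcd(9, 60) = 3, gcd(10, 60) = 10, gcd(12, 60) = 12, gcd(14, 60) = 2, gcd(15, 60) = 15, gcd(16, 60) = 4, gcd(18, 60) = 6, gcd(20, 60) = 20, gcd(21, 60) = 3, gcd(22, 60) = 2, gcd(24, 60) = 12, gcd(25, 60) = 5, gcd(26, 60) = 2, gcd(27, 60) = 3, gcd(28, 60) = 4, gcd(30, 60) = 30, gcd(32, 60) = 4, gcd(33, 60) = 3, gcd(34, 60) = 2, gcd(35, 60) = 5, gcd(36, 60) = 12, gcd(38, 60) = 2, gcd(39, 60) = 3, gcd(40, 60) = 20, gcd(42, 60) = 6, gcd(44, 60) = 4, gcd(45, 60) = 15, gcd(46, 60) = 2, gcd(48, 60) = 12, gcd(50, 60) = 10, gcd(51, 60) = 3, gcd(52, 60) = 4, gcd(54, 60) = 6, gcd(55, 60) = 5, gcd(56, 60) = 4, gcd(57, 60) = 3, gcd(58, 60) = 2.
All other a ∈ {1, ..., 59} have gcd(a, 60) = 1 and are units. So the nonzero zero-divisors are exactly the 43 values of a appearing in this scan.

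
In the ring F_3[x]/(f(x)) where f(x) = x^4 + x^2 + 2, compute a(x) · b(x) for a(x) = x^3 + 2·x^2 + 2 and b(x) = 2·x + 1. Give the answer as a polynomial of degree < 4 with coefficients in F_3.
Multiply as integer polynomials: a · b = 2·x^4 + 5·x^3 + 2·x^2 + 4·x + 2. Reducing coefficients mod 3: a · b ≡ 2·x^4 + 2·x^3 + 2·x^2 + x + 2. Now divide by f(x) = x^4 + x^2 + 2 in F_3[x], eliminating the leading term at each step:
  leading term 2·x^4: subtract (2)·f(x) = 2·x^4 + 2·x^2 + 1, leaving 2·x^3 + x + 1 (coefficients mod 3)
The degree is now < 4, so this is the remainder. Hence a · b ≡ 2·x^3 + x + 1 in F_3[x]/(f).

Final answer: a · b ≡ 2·x^3 + x + 1 (mod f(x))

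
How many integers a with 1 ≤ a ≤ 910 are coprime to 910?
288

The number of a ∈ {1, ..., 910} with gcd(a, 910) = 1 is by definition Euler's totient φ(910). φ is multiplicative, with φ(p^e) = p^e − p^(e−1). Factorise 910 = 2 · 5 · 7 · 13. Then
  φ(910) = (2 − 1) · (5 − 1) · (7 − 1) · (13 − 1) = 1 · 4 · 6 · 12 = 288.
So there are 288 such integers.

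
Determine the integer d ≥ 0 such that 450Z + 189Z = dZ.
(450, 189) = (9); d = 9

In the PID Z, (a, b) is generated by gcd(a, b). Compute gcd(450, 189) with the extended Euclidean algorithm, tracking rows (r, s, t) with s·450 + t·189 = r:
  row A: (450, 1, 0)   [1·450 + 0·189 = 450]
  row B: (189, 0, 1)   [0·450 + 1·189 = 189]
  450 = 2·189 + 72   → row C = row A − 2·row B = (72, 1, −2)   [check: 1·450 − 2·189 = 72]
  189 = 2·72 + 45   → row D = row B − 2·row C = (45, −2, 5)   [check: −2·450 + 5·189 = 45]
  72 = 1·45 + 27   → row E = row C − 1·row D = (27, 3, −7)   [check: 3·450 − 7·189 = 27]
  45 = 1·27 + 18   → row F = row D − 1·row E = (18, −5, 12)   [check: −5·450 + 12·189 = 18]
  27 = 1·18 + 9   → row G = row E − 1·row F = (9, 8, −19)   [check: 8·450 − 19·189 = 9]
  18 = 2·9 + 0   → remainder 0, stop. gcd = 9 (last nonzero row G).
So gcd(450, 189) = 9, with Bézout identity 8·450 − 19·189 = 9. Containment (⊇): the Bézout identity exhibits 9 as an element of (450, 189), giving (9) ⊆ (450, 189). Containment (⊆): since 9 | 450 and 9 | 189 (450 = 9·50, 189 = 9·21), every Z-linear combination of 450 and 189 is divisible by 9, so (450, 189) ⊆ (9). Therefore (450, 189) = (9), d = 9.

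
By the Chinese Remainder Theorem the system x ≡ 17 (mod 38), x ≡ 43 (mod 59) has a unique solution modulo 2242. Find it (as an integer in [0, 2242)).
x ≡ 397 (mod 2242); the representative in [0, 2242) is 397

The moduli 38, 59 are pairwise coprime, so by the CRT there is a unique solution mod 38·59 = 2242.
Solve by successive substitution. Start with x ≡ 17 (mod 38).
  Combine with x ≡ 43 (mod 59): write x = 17 + 38·t and require 17 + 38·t ≡ 43 (mod 59), i.e. 38·t ≡ 43 − 17 ≡ 26 (mod 59). Since 38^(−1) ≡ 14 (mod 59), t ≡ 14·26 ≡ 10 (mod 59). So x ≡ 17 + 38·10 = 397 (mod 2242).
Unique solution in [0, 2242): x = 397.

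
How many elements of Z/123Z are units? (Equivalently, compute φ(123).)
Z/123Z has φ(123) = 80 units

An element a ∈ Z/123Z is a unit iff gcd(a, 123) = 1, so the number of units is φ(123). φ is multiplicative, with φ(p^e) = p^e − p^(e−1). Factorise 123 = 3 · 41. Then
  φ(123) = (3 − 1) · (41 − 1) = 2 · 40 = 80.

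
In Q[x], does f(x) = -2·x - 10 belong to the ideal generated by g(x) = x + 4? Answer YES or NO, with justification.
NO

In Q[x] the ideal (g) consists of all multiples of g, so f ∈ (g) iff g | f, i.e. iff the remainder of f on division by g is 0. Divide f by g (g is monic, so eliminate the leading term of the running remainder at each step):
  leading term -2·x: subtract (-2)·g(x) = -2·x - 8, leaving -2
The remainder r(x) = -2 ≠ 0 (and deg r < deg g), so g ∤ f, i.e. f ∉ (g).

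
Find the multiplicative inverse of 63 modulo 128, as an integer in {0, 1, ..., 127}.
Apply the extended Euclidean algorithm to (128, 63), tracking rows (r, s, t) with s·128 + t·63 = r. Each division r_prev = q·r_cur + r_new produces the new row as (previous row) − q·(current row):
  row A: (128, 1, 0)   [1·128 + 0·63 = 128]
  row B: (63, 0, 1)   [0·128 + 1·63 = 63]
  128 = 2·63 + 2   → row C = row A − 2·row B = (2, 1, −2)   [check: 1·128 − 2·63 = 2]
  63 = 31·2 + 1   → row D = row B − 31·row C = (1, −31, 63)   [check: −31·128 + 63·63 = 1]
  2 = 2·1 + 0   → remainder 0, stop. gcd = 1 (last nonzero row D).
The gcd is 1, so 63 is invertible mod 128. The last nonzero row gives −31·128 + 63·63 = 1, so t = 63. So 63^(−1) ≡ 63 (mod 128). Verify: 63 · 63 = 3969 ≡ 1 (mod 128). ✓

Final answer: 63^(−1) ≡ 63 (mod 128)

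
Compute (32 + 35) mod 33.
1

Reduce the summands first: 35 ≡ 2 (mod 33), so 32 + 35 ≡ 32 + 2 (mod 33). 32 + 2 = 34; 34 = 1·33 + 1, so (32 + 35) mod 33 = 1.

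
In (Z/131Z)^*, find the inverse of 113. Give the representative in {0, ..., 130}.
113^(−1) ≡ 80 (mod 131)

Apply the extended Euclidean algorithm to (131, 113), tracking rows (r, s, t) with s·131 + t·113 = r. Each division r_prev = q·r_cur + r_new produces the new row as (previous row) − q·(current row):
  row A: (131, 1, 0)   [1·131 + 0·113 = 131]
  row B: (113, 0, 1)   [0·131 + 1·113 = 113]
  131 = 1·113 + 18   → row C = row A − 1·row B = (18, 1, −1)   [check: 1·131 − 1·113 = 18]
  113 = 6·18 + 5   → row D = row B − 6·row C = (5, −6, 7)   [check: −6·131 + 7·113 = 5]
  18 = 3·5 + 3   → row E = row C − 3·row D = (3, 19, −22)   [check: 19·131 − 22·113 = 3]
  5 = 1·3 + 2   → row F = row D − 1·row E = (2, −25, 29)   [check: −25·131 + 29·113 = 2]
  3 = 1·2 + 1   → row G = row E − 1·row F = (1, 44, −51)   [check: 44·131 − 51·113 = 1]
  2 = 2·1 + 0   → remainder 0, stop. gcd = 1 (last nonzero row G).
The gcd is 1, so 113 is invertible mod 131. The last nonzero row gives 44·131 − 51·113 = 1, so t = −51. So 113^(−1) ≡ −51 ≡ 80 (mod 131). Verify: 113 · 80 = 9040 ≡ 1 (mod 131). ✓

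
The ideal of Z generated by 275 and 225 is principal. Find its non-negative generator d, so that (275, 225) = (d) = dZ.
In the PID Z, (a, b) is generated by gcd(a, b). Compute gcd(275, 225) with the extended Euclidean algorithm, tracking rows (r, s, t) with s·275 + t·225 = r:
  row A: (275, 1, 0)   [1·275 + 0·225 = 275]
  row B: (225, 0, 1)   [0·275 + 1·225 = 225]
  275 = 1·225 + 50   → row C = row A − 1·row B = (50, 1, −1)   [check: 1·275 − 1·225 = 50]
  225 = 4·50 + 25   → row D = row B − 4·row C = (25, −4, 5)   [check: −4·275 + 5·225 = 25]
  50 = 2·25 + 0   → remainder 0, stop. gcd = 25 (last nonzero row D).
So gcd(275, 225) = 25, with Bézout identity −4·275 + 5·225 = 25. Containment (⊇): the Bézout identity exhibits 25 as an element of (275, 225), giving (25) ⊆ (275, 225). Containment (⊆): since 25 | 275 and 25 | 225 (275 = 25·11, 225 = 25·9), every Z-linear combination of 275 and 225 is divisible by 25, so (275, 225) ⊆ (25). Therefore (275, 225) = (25), d = 25.

Final answer: (275, 225) = (25); d = 25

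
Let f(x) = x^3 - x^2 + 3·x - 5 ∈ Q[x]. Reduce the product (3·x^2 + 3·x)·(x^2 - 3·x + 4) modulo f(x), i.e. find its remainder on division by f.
First multiply in Q[x] without reducing: a · b = 3·x^4 - 6·x^3 + 3·x^2 + 12·x. Now divide by f(x) = x^3 - x^2 + 3·x - 5, eliminating the leading term at each step:
  leading term 3·x^4: subtract (3·x)·f(x) = 3·x^4 - 3·x^3 + 9·x^2 - 15·x, leaving -3·x^3 - 6·x^2 + 27·x
  leading term -3·x^3: subtract (-3)·f(x) = -3·x^3 + 3·x^2 - 9·x + 15, leaving -9·x^2 + 36·x - 15
The degree is now < 3, so this is the remainder. Hence a · b ≡ -9·x^2 + 36·x - 15 in Q[x]/(f).

Final answer: a · b ≡ -9·x^2 + 36·x - 15 (mod f(x))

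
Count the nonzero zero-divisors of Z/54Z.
In Z/54Z each nonzero element is either a unit (gcd with 54 is 1) or a zero-divisor (gcd > 1). The number of units is φ(54): factorise 54 = 2 · 3^3, so φ(54) = (2 − 1) · (3^3 − 3^2) = 1 · 18 = 18. The nonzero elements number 54 − 1 = 53. Hence the nonzero zero-divisors number 53 − 18 = 35.

Final answer: Z/54Z has 35 nonzero zero-divisors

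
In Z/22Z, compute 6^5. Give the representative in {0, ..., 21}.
Use repeated squaring. Binary(5) = 101. Walk through the bits of the exponent 5 left-to-right: at each bit after the leading one, square the running value, then multiply by 6 if the bit is 1 (always reducing mod 22):
  bit 1 = 1 (leading): start with 6.
  bit 2 = 0: square 6^2 = 36 ≡ 14 (mod 22).
  bit 3 = 1: square 14^2 = 196 ≡ 20; bit is 1, so multiply 20·6 = 120 ≡ 10 (mod 22).
Final value: 6^5 ≡ 10 (mod 22).

Final answer: 10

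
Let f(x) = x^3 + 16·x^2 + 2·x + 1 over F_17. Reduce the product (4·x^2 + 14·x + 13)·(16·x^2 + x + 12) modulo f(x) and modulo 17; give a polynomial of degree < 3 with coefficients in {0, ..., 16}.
a · b ≡ 9·x^2 + 9·x (mod f(x))

Multiply as integer polynomials: a · b = 64·x^4 + 228·x^3 + 270·x^2 + 181·x + 156. Reducing coefficients mod 17: a · b ≡ 13·x^4 + 7·x^3 + 15·x^2 + 11·x + 3. Now divide by f(x) = x^3 + 16·x^2 + 2·x + 1 in F_17[x], eliminating the leading term at each step:
  leading term 13·x^4: subtract (13·x)·f(x) = 13·x^4 + 4·x^3 + 9·x^2 + 13·x, leaving 3·x^3 + 6·x^2 + 15·x + 3 (coefficients mod 17)
  leading term 3·x^3: subtract (3)·f(x) = 3·x^3 + 14·x^2 + 6·x + 3, leaving 9·x^2 + 9·x (coefficients mod 17)
The degree is now < 3, so this is the remainder. Hence a · b ≡ 9·x^2 + 9·x in F_17[x]/(f).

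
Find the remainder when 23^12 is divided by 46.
23

Use repeated squaring. Binary(12) = 1100. Walk through the bits of the exponent 12 left-to-right: at each bit after the leading one, square the running value, then multiply by 23 if the bit is 1 (always reducing mod 46):
  bit 1 = 1 (leading): start with 23.
  bit 2 = 1: square 23^2 = 529 ≡ 23; bit is 1, so multiply 23·23 = 529 ≡ 23 (mod 46).
  bit 3 = 0: square 23^2 = 529 ≡ 23 (mod 46).
  bit 4 = 0: square 23^2 = 529 ≡ 23 (mod 46).
Final value: 23^12 ≡ 23 (mod 46).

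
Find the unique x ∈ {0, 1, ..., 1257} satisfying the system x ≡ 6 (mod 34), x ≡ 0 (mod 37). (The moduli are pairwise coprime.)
x ≡ 74 (mod 1258); the representative in [0, 1258) is 74

The moduli 34, 37 are pairwise coprime, so by the CRT there is a unique solution mod 34·37 = 1258.
Solve by successive substitution. Start with x ≡ 6 (mod 34).
  Combine with x ≡ 0 (mod 37): write x = 6 + 34·t and require 6 + 34·t ≡ 0 (mod 37), i.e. 34·t ≡ 0 − 6 ≡ 31 (mod 37). Since 34^(−1) ≡ 12 (mod 37), t ≡ 12·31 ≡ 2 (mod 37). So x ≡ 6 + 34·2 = 74 (mod 1258).
Unique solution in [0, 1258): x = 74.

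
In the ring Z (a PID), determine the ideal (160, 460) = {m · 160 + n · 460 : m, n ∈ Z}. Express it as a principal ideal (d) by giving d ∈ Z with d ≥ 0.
In the PID Z, (a, b) is generated by gcd(a, b). Compute gcd(460, 160) with the extended Euclidean algorithm, tracking rows (r, s, t) with s·460 + t·160 = r:
  row A: (460, 1, 0)   [1·460 + 0·160 = 460]
  row B: (160, 0, 1)   [0·460 + 1·160 = 160]
  460 = 2·160 + 140   → row C = row A − 2·row B = (140, 1, −2)   [check: 1·460 − 2·160 = 140]
  160 = 1·140 + 20   → row D = row B − 1·row C = (20, −1, 3)   [check: −1·460 + 3·160 = 20]
  140 = 7·20 + 0   → remainder 0, stop. gcd = 20 (last nonzero row D).
So gcd(160, 460) = 20, with Bézout identity −1·460 + 3·160 = 20. Containment (⊇): the Bézout identity exhibits 20 as an element of (160, 460), giving (20) ⊆ (160, 460). Containment (⊆): since 20 | 160 and 20 | 460 (160 = 20·8, 460 = 20·23), every Z-linear combination of 160 and 460 is divisible by 20, so (160, 460) ⊆ (20). Therefore (160, 460) = (20), d = 20.

Final answer: (160, 460) = (20); d = 20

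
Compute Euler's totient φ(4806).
φ(4806) = 1584

φ is multiplicative, with φ(p^e) = p^e − p^(e−1). Factorise 4806 = 2 · 3^3 · 89. Then
  φ(4806) = (2 − 1) · (3^3 − 3^2) · (89 − 1) = 1 · 18 · 88 = 1584.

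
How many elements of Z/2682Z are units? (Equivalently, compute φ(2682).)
Z/2682Z has φ(2682) = 888 units

An element a ∈ Z/2682Z is a unit iff gcd(a, 2682) = 1, so the number of units is φ(2682). φ is multiplicative, with φ(p^e) = p^e − p^(e−1). Factorise 2682 = 2 · 3^2 · 149. Then
  φ(2682) = (2 − 1) · (3^2 − 3^1) · (149 − 1) = 1 · 6 · 148 = 888.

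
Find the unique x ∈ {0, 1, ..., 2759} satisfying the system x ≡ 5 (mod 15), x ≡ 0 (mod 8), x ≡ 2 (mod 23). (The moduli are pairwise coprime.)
The moduli 15, 8, 23 are pairwise coprime, so by the CRT there is a unique solution mod 15·8·23 = 2760.
Solve by successive substitution. Start with x ≡ 5 (mod 15).
  Combine with x ≡ 0 (mod 8): write x = 5 + 15·t and require 5 + 15·t ≡ 0 (mod 8), i.e. 15·t ≡ 0 − 5 ≡ 3 (mod 8). Since 15^(−1) ≡ 7 (mod 8) (15 ≡ 7 (mod 8)), t ≡ 7·3 ≡ 5 (mod 8). So x ≡ 5 + 15·5 = 80 (mod 120).
  Combine with x ≡ 2 (mod 23): write x = 80 + 120·t and require 80 + 120·t ≡ 2 (mod 23), i.e. 120·t ≡ 2 − 80 ≡ 14 (mod 23). Since 120^(−1) ≡ 14 (mod 23) (120 ≡ 5 (mod 23)), t ≡ 14·14 ≡ 12 (mod 23). So x ≡ 80 + 120·12 = 1520 (mod 2760).
Unique solution in [0, 2760): x = 1520.

Final answer: x ≡ 1520 (mod 2760); the representative in [0, 2760) is 1520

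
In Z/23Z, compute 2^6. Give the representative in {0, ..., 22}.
Use repeated squaring. Binary(6) = 110. Walk through the bits of the exponent 6 left-to-right: at each bit after the leading one, square the running value, then multiply by 2 if the bit is 1 (always reducing mod 23):
  bit 1 = 1 (leading): start with 2.
  bit 2 = 1: square 2^2 = 4; bit is 1, so multiply 4·2 = 8 (mod 23).
  bit 3 = 0: square 8^2 = 64 ≡ 18 (mod 23).
Final value: 2^6 ≡ 18 (mod 23).

Final answer: 18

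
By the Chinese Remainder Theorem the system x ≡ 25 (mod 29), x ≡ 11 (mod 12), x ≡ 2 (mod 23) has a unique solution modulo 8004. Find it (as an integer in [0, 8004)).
x ≡ 6695 (mod 8004); the representative in [0, 8004) is 6695

The moduli 29, 12, 23 are pairwise coprime, so by the CRT there is a unique solution mod 29·12·23 = 8004.
Solve by successive substitution. Start with x ≡ 25 (mod 29).
  Combine with x ≡ 11 (mod 12): write x = 25 + 29·t and require 25 + 29·t ≡ 11 (mod 12), i.e. 29·t ≡ 11 − 25 ≡ 10 (mod 12). Since 29^(−1) ≡ 5 (mod 12) (29 ≡ 5 (mod 12)), t ≡ 5·10 ≡ 2 (mod 12). So x ≡ 25 + 29·2 = 83 (mod 348).
  Combine with x ≡ 2 (mod 23): write x = 83 + 348·t and require 83 + 348·t ≡ 2 (mod 23), i.e. 348·t ≡ 2 − 83 ≡ 11 (mod 23). Since 348^(−1) ≡ 8 (mod 23) (348 ≡ 3 (mod 23)), t ≡ 8·11 ≡ 19 (mod 23). So x ≡ 83 + 348·19 = 6695 (mod 8004).
Unique solution in [0, 8004): x = 6695.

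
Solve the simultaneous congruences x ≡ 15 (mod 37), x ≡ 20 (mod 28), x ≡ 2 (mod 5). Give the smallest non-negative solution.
x ≡ 1532 (mod 5180); the representative in [0, 5180) is 1532

The moduli 37, 28, 5 are pairwise coprime, so by the CRT there is a unique solution mod 37·28·5 = 5180.
Solve by successive substitution. Start with x ≡ 15 (mod 37).
  Combine with x ≡ 20 (mod 28): write x = 15 + 37·t and require 15 + 37·t ≡ 20 (mod 28), i.e. 37·t ≡ 20 − 15 ≡ 5 (mod 28). Since 37^(−1) ≡ 25 (mod 28) (37 ≡ 9 (mod 28)), t ≡ 25·5 ≡ 13 (mod 28). So x ≡ 15 + 37·13 = 496 (mod 1036).
  Combine with x ≡ 2 (mod 5): write x = 496 + 1036·t and require 496 + 1036·t ≡ 2 (mod 5), i.e. 1036·t ≡ 2 − 496 ≡ 1 (mod 5). Since 1036^(−1) ≡ 1 (mod 5) (1036 ≡ 1 (mod 5)), t ≡ 1·1 ≡ 1 (mod 5). So x ≡ 496 + 1036·1 = 1532 (mod 5180).
Unique solution in [0, 5180): x = 1532.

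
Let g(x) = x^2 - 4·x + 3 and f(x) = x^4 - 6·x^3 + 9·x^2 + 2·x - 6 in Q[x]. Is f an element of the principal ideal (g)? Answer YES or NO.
In Q[x] the ideal (g) consists of all multiples of g, so f ∈ (g) iff g | f, i.e. iff the remainder of f on division by g is 0. Divide f by g (g is monic, so eliminate the leading term of the running remainder at each step):
  leading term x^4: subtract (x^2)·g(x) = x^4 - 4·x^3 + 3·x^2, leaving -2·x^3 + 6·x^2 + 2·x - 6
  leading term -2·x^3: subtract (-2·x)·g(x) = -2·x^3 + 8·x^2 - 6·x, leaving -2·x^2 + 8·x - 6
  leading term -2·x^2: subtract (-2)·g(x) = -2·x^2 + 8·x - 6, leaving 0
The remainder is 0, so f(x) = g(x) · h(x) with h(x) = x^2 - 2·x - 2. Hence g | f, i.e. f ∈ (g).

Final answer: YES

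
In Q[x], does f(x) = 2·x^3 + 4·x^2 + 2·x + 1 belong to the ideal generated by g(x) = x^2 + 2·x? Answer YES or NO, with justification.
In Q[x] the ideal (g) consists of all multiples of g, so f ∈ (g) iff g | f, i.e. iff the remainder of f on division by g is 0. Divide f by g (g is monic, so eliminate the leading term of the running remainder at each step):
  leading term 2·x^3: subtract (2·x)·g(x) = 2·x^3 + 4·x^2, leaving 2·x + 1
The remainder r(x) = 2·x + 1 ≠ 0 (and deg r < deg g), so g ∤ f, i.e. f ∉ (g).

Final answer: NO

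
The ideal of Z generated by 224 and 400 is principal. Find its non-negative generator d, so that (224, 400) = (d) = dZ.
(224, 400) = (16); d = 16

In the PID Z, (a, b) is generated by gcd(a, b). Compute gcd(400, 224) with the extended Euclidean algorithm, tracking rows (r, s, t) with s·400 + t·224 = r:
  row A: (400, 1, 0)   [1·400 + 0·224 = 400]
  row B: (224, 0, 1)   [0·400 + 1·224 = 224]
  400 = 1·224 + 176   → row C = row A − 1·row B = (176, 1, −1)   [check: 1·400 − 1·224 = 176]
  224 = 1·176 + 48   → row D = row B − 1·row C = (48, −1, 2)   [check: −1·400 + 2·224 = 48]
  176 = 3·48 + 32   → row E = row C − 3·row D = (32, 4, −7)   [check: 4·400 − 7·224 = 32]
  48 = 1·32 + 16   → row F = row D − 1·row E = (16, −5, 9)   [check: −5·400 + 9·224 = 16]
  32 = 2·16 + 0   → remainder 0, stop. gcd = 16 (last nonzero row F).
So gcd(224, 400) = 16, with Bézout identity −5·400 + 9·224 = 16. Containment (⊇): the Bézout identity exhibits 16 as an element of (224, 400), giving (16) ⊆ (224, 400). Containment (⊆): since 16 | 224 and 16 | 400 (224 = 16·14, 400 = 16·25), every Z-linear combination of 224 and 400 is divisible by 16, so (224, 400) ⊆ (16). Therefore (224, 400) = (16), d = 16.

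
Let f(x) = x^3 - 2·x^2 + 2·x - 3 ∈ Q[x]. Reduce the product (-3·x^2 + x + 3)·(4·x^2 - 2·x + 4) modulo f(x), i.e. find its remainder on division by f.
a · b ≡ -6·x^2 - 10·x - 30 (mod f(x))

First multiply in Q[x] without reducing: a · b = -12·x^4 + 10·x^3 - 2·x^2 - 2·x + 12. Now divide by f(x) = x^3 - 2·x^2 + 2·x - 3, eliminating the leading term at each step:
  leading term -12·x^4: subtract (-12·x)·f(x) = -12·x^4 + 24·x^3 - 24·x^2 + 36·x, leaving -14·x^3 + 22·x^2 - 38·x + 12
  leading term -14·x^3: subtract (-14)·f(x) = -14·x^3 + 28·x^2 - 28·x + 42, leaving -6·x^2 - 10·x - 30
The degree is now < 3, so this is the remainder. Hence a · b ≡ -6·x^2 - 10·x - 30 in Q[x]/(f).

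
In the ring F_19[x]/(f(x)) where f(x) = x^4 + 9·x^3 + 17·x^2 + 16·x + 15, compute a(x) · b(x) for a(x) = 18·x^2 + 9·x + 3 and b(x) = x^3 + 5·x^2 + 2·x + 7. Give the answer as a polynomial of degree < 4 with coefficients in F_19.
a · b ≡ 3·x^3 + 11·x^2 + 9·x + 16 (mod f(x))

Multiply as integer polynomials: a · b = 18·x^5 + 99·x^4 + 84·x^3 + 159·x^2 + 69·x + 21. Reducing coefficients mod 19: a · b ≡ 18·x^5 + 4·x^4 + 8·x^3 + 7·x^2 + 12·x + 2. Now divide by f(x) = x^4 + 9·x^3 + 17·x^2 + 16·x + 15 in F_19[x], eliminating the leading term at each step:
  leading term 18·x^5: subtract (18·x)·f(x) = 18·x^5 + 10·x^4 + 2·x^3 + 3·x^2 + 4·x, leaving 13·x^4 + 6·x^3 + 4·x^2 + 8·x + 2 (coefficients mod 19)
  leading term 13·x^4: subtract (13)·f(x) = 13·x^4 + 3·x^3 + 12·x^2 + 18·x + 5, leaving 3·x^3 + 11·x^2 + 9·x + 16 (coefficients mod 19)
The degree is now < 4, so this is the remainder. Hence a · b ≡ 3·x^3 + 11·x^2 + 9·x + 16 in F_19[x]/(f).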